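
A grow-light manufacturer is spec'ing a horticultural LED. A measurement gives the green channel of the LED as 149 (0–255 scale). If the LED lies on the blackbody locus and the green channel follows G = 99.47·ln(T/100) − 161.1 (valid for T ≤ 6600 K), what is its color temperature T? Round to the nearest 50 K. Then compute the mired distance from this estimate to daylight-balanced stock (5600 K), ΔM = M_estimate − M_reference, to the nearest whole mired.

ln t = (149 + 161.1) / 99.47 = 3.1175.
t = e^3.1175 = 22.590.
T = 100·t = 2259 K → 2250 K to the nearest 50 K.
M_estimate = 10⁶/2250 = 444.44; M_reference = 10⁶/5600 = 178.57.
ΔM = 444.44 − 178.57 = 265.87 → +266 mireds.

+266 mireds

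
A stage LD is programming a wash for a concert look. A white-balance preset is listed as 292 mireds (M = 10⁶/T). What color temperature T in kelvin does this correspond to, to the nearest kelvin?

T = 10⁶ / 292 = 3424.66 K → 3425 K.

3425 K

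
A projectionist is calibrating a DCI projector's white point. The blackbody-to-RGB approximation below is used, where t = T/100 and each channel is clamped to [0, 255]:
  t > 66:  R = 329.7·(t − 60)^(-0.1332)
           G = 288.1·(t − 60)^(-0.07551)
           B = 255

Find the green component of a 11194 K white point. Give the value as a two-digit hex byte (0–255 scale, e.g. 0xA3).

0xD6

t = 11194/100 = 111.94; the t > 66 branch applies.
G = 288.1·(111.94 − 60)^(-0.07551) = 288.1·51.94^(-0.07551) = 288.1·0.74210 = 213.799.
Rounded: 214; in hex, 0xD6.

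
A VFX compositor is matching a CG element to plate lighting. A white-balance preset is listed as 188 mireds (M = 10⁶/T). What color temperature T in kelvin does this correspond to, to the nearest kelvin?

5319 K

T = 10⁶ / 188 = 5319.15 K → 5319 K.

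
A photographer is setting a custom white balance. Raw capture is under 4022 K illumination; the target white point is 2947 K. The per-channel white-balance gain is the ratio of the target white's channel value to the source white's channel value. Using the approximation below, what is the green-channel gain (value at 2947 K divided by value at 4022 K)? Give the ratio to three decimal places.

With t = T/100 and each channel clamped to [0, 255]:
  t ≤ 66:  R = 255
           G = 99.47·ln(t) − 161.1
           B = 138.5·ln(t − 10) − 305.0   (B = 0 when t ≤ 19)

0.850

At 4022 K (t = 40.22):
  G = 99.47·ln 40.22 − 161.1 = 99.47·3.6944 − 161.1 = 206.378.
At 2947 K (t = 29.47):
  G = 99.47·ln 29.47 − 161.1 = 99.47·3.3834 − 161.1 = 175.444.
Gain = 175.444 / 206.378 = 0.8501 → 0.850.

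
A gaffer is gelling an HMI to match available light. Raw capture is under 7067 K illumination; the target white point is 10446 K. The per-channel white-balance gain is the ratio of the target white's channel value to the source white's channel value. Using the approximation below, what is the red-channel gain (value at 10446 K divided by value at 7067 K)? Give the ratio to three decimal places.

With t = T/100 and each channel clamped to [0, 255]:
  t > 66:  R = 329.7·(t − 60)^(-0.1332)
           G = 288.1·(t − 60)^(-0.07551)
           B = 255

0.827

At 7067 K (t = 70.67):
  R = 329.7·(70.67 − 60)^(-0.1332) = 329.7·10.67^(-0.1332) = 329.7·0.72954 = 240.529.
At 10446 K (t = 104.46):
  R = 329.7·(104.46 − 60)^(-0.1332) = 329.7·44.46^(-0.1332) = 329.7·0.60324 = 198.888.
Gain = 198.888 / 240.529 = 0.8269 → 0.827.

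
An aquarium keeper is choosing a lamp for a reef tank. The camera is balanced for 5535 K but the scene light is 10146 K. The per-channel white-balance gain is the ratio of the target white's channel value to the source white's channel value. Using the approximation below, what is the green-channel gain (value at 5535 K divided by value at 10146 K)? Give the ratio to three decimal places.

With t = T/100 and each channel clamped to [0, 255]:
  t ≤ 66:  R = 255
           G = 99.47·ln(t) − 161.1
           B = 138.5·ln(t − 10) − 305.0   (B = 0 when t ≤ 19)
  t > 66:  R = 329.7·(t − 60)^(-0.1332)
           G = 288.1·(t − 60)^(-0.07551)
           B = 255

1.095

At 10146 K (t = 101.46):
  G = 288.1·(101.46 − 60)^(-0.07551) = 288.1·41.46^(-0.07551) = 288.1·0.75484 = 217.468.
At 5535 K (t = 55.35):
  G = 99.47·ln 55.35 − 161.1 = 99.47·4.0137 − 161.1 = 238.140.
Gain = 238.140 / 217.468 = 1.0951 → 1.095.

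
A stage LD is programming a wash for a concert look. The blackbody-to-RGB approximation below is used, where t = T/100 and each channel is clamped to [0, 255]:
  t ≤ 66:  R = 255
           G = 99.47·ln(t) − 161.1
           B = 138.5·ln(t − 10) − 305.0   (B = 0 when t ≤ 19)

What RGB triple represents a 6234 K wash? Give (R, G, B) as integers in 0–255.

(255, 250, 243)

t = 6234/100 = 62.34; the t ≤ 66 branch applies.
R = 255 by definition for t ≤ 66.
G = 99.47·ln 62.34 − 161.1 = 99.47·4.1326 − 161.1 = 249.970.
B = 138.5·ln(62.34 − 10) − 305.0 = 138.5·ln 52.34 − 305.0 = 138.5·3.9578 − 305.0 = 243.150.
Rounded: (255, 250, 243).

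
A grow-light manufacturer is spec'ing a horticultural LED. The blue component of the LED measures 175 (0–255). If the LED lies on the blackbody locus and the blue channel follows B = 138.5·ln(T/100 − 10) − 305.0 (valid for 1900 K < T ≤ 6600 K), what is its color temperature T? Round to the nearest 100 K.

4200 K

ln(t − 10) = (175 + 305.0) / 138.5 = 3.4657.
t − 10 = e^3.4657 = 31.999, so t = 41.999.
T = 100·t = 4200 K → 4200 K to the nearest 100 K.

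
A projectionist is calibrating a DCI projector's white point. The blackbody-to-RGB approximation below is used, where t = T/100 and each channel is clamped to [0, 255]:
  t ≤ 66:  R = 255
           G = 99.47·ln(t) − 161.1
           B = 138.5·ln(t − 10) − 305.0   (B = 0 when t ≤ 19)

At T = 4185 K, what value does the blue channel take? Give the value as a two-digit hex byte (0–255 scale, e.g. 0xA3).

0xAE

t = 4185/100 = 41.85; the t ≤ 66 branch applies.
B = 138.5·ln(41.85 − 10) − 305.0 = 138.5·ln 31.85 − 305.0 = 138.5·3.4610 − 305.0 = 174.354.
Rounded: 174; in hex, 0xAE.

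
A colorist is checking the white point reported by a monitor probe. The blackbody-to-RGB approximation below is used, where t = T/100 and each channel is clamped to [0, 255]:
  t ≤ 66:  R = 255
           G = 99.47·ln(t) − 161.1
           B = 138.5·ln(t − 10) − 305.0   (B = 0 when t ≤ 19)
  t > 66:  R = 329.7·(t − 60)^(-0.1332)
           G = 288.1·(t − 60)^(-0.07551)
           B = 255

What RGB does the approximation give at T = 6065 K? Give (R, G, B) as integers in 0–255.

(255, 247, 239)

t = 6065/100 = 60.65; the t ≤ 66 branch applies.
R = 255 by definition for t ≤ 66.
G = 99.47·ln 60.65 − 161.1 = 99.47·4.1051 − 161.1 = 247.236.
B = 138.5·ln(60.65 − 10) − 305.0 = 138.5·ln 50.65 − 305.0 = 138.5·3.9249 − 305.0 = 238.604.
Rounded: (255, 247, 239).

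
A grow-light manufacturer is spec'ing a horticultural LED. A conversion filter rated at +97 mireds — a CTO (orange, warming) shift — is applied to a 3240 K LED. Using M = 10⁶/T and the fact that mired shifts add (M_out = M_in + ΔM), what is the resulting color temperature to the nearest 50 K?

M_in = 10⁶/3240 = 308.64 mireds.
M_out = 308.64 + (+97) = 405.64 mireds.
T_out = 10⁶/405.64 = 2465.2 K → 2450 K.

2450 K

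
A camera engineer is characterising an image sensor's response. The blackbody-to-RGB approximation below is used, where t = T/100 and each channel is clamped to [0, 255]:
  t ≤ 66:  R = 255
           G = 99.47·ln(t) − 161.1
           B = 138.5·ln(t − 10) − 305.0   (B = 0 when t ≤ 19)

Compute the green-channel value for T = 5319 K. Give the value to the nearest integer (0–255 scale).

234

t = 5319/100 = 53.19; the t ≤ 66 branch applies.
G = 99.47·ln 53.19 − 161.1 = 99.47·3.9739 − 161.1 = 234.181.
Rounded: 234.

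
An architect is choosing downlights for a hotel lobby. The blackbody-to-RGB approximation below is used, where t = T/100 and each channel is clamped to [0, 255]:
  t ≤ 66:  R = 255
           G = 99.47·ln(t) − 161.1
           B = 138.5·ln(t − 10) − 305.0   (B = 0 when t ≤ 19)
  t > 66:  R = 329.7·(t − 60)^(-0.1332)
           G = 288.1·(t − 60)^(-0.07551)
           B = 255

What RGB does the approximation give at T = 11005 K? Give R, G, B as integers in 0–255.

t = 11005/100 = 110.05; the t > 66 branch applies.
R = 329.7·(110.05 − 60)^(-0.1332) = 329.7·50.05^(-0.1332) = 329.7·0.59380 = 195.775.
G = 288.1·(110.05 − 60)^(-0.07551) = 288.1·50.05^(-0.07551) = 288.1·0.74418 = 214.398.
B = 255 by definition for t > 66.
Rounded: (196, 214, 255).

R=196, G=214, B=255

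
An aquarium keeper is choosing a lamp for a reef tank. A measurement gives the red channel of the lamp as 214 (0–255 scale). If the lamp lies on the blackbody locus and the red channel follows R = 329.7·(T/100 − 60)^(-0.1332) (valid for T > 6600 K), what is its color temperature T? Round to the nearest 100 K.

8600 K

(t − 60)^(-0.1332) = 214/329.7 = 0.64907.
t − 60 = 0.64907^(1/-0.1332) = 0.64907^(-7.508) = 25.657, so t = 85.657.
T = 100·t = 8566 K → 8600 K to the nearest 100 K.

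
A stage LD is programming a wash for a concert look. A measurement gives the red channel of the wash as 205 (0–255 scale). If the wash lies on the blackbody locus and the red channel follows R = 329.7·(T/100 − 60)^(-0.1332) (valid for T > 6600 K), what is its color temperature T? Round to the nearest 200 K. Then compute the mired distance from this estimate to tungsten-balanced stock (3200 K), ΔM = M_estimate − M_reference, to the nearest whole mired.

-208 mireds

(t − 60)^(-0.1332) = 205/329.7 = 0.62178.
t − 60 = 0.62178^(1/-0.1332) = 0.62178^(-7.508) = 35.423, so t = 95.423.
T = 100·t = 9542 K → 9600 K to the nearest 200 K.
M_estimate = 10⁶/9600 = 104.17; M_reference = 10⁶/3200 = 312.50.
ΔM = 104.17 − 312.50 = -208.33 → -208 mireds.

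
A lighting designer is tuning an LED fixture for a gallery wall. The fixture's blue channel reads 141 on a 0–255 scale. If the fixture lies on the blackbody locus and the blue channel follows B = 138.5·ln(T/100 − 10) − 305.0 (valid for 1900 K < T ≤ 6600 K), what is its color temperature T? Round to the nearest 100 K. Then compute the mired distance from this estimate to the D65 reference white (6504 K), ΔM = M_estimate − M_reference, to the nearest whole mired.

+132 mireds

ln(t − 10) = (141 + 305.0) / 138.5 = 3.2202.
t − 10 = e^3.2202 = 25.034, so t = 35.034.
T = 100·t = 3503 K → 3500 K to the nearest 100 K.
M_estimate = 10⁶/3500 = 285.71; M_reference = 10⁶/6504 = 153.75.
ΔM = 285.71 − 153.75 = 131.96 → +132 mireds.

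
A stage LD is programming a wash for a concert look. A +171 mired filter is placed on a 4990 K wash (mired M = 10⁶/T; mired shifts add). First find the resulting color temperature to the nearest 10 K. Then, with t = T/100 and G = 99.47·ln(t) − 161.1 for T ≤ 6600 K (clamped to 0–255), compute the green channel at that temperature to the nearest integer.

166

M_in = 10⁶/4990 = 200.40; M_out = 200.40 + (+171) = 371.40.
T_out = 10⁶/371.40 = 2692.5 K → 2690 K; t = 26.9.
G = 99.47·ln 26.9 − 161.1 = 99.47·3.2921 − 161.1 = 166.368.
Rounded: 166.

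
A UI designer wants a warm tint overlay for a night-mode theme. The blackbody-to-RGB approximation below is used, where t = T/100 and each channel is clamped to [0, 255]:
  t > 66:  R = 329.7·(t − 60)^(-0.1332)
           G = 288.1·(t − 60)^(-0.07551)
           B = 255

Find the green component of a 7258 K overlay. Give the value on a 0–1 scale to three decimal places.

0.933

t = 7258/100 = 72.58; the t > 66 branch applies.
G = 288.1·(72.58 − 60)^(-0.07551) = 288.1·12.58^(-0.07551) = 288.1·0.82597 = 237.961.
On a 0–1 scale: 237.961/255 = 0.9332 → 0.933.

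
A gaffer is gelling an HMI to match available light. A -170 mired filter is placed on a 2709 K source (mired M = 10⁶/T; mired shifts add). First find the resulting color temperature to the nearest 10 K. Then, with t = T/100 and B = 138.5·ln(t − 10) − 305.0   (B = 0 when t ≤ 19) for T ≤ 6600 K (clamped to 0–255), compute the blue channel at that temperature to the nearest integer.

207

M_in = 10⁶/2709 = 369.14; M_out = 369.14 + (-170) = 199.14.
T_out = 10⁶/199.14 = 5021.6 K → 5020 K; t = 50.2.
B = 138.5·ln(50.2 − 10) − 305.0 = 138.5·ln 40.2 − 305.0 = 138.5·3.6939 − 305.0 = 206.601.
Rounded: 207.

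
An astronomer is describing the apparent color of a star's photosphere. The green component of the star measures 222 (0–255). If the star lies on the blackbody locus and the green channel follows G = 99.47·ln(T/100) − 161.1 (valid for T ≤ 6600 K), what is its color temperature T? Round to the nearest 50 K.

4700 K

ln t = (222 + 161.1) / 99.47 = 3.8514.
t = e^3.8514 = 47.059.
T = 100·t = 4706 K → 4700 K to the nearest 50 K.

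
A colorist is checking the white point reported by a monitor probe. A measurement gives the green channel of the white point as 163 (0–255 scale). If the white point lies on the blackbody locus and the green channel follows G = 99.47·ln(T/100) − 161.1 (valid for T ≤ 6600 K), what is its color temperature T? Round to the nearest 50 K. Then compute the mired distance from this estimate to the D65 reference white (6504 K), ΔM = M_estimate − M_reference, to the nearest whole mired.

+231 mireds

ln t = (163 + 161.1) / 99.47 = 3.2583.
t = e^3.2583 = 26.004.
T = 100·t = 2600 K → 2600 K to the nearest 50 K.
M_estimate = 10⁶/2600 = 384.62; M_reference = 10⁶/6504 = 153.75.
ΔM = 384.62 − 153.75 = 230.86 → +231 mireds.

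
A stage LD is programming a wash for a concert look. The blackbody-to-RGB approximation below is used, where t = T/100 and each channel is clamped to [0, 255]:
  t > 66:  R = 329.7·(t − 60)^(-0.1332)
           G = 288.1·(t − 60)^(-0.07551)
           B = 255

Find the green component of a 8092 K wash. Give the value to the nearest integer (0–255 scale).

229

t = 8092/100 = 80.92; the t > 66 branch applies.
G = 288.1·(80.92 − 60)^(-0.07551) = 288.1·20.92^(-0.07551) = 288.1·0.79485 = 228.996.
Rounded: 229.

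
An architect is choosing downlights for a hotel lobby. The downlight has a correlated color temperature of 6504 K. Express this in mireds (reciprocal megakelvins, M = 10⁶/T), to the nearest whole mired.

154 mireds

M = 10⁶ / 6504 = 153.752 → 154 mireds.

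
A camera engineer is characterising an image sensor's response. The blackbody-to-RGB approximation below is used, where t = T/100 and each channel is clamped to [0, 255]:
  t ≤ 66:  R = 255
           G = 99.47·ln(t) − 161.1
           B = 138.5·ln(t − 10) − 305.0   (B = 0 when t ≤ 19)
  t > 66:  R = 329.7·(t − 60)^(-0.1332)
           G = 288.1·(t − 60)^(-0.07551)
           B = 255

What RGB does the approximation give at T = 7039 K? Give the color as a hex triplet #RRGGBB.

#F1F1FF

t = 7039/100 = 70.39; the t > 66 branch applies.
R = 329.7·(70.39 − 60)^(-0.1332) = 329.7·10.39^(-0.1332) = 329.7·0.73213 = 241.382.
G = 288.1·(70.39 − 60)^(-0.07551) = 288.1·10.39^(-0.07551) = 288.1·0.83798 = 241.423.
B = 255 by definition for t > 66.
Rounded: (241, 241, 255).
In hex: #F1F1FF.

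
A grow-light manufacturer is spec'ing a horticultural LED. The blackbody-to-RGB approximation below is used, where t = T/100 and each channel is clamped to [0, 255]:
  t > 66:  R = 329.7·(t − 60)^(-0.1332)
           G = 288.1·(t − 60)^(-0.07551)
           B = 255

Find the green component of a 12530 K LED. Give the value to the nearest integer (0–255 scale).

t = 12530/100 = 125.3; the t > 66 branch applies.
G = 288.1·(125.3 − 60)^(-0.07551) = 288.1·65.3^(-0.07551) = 288.1·0.72938 = 210.135.
Rounded: 210.

210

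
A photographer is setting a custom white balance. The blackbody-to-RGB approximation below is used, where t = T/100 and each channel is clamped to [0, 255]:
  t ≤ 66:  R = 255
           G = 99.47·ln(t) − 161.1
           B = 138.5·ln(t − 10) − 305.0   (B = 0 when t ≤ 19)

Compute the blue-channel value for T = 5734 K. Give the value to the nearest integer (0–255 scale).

229

t = 5734/100 = 57.34; the t ≤ 66 branch applies.
B = 138.5·ln(57.34 − 10) − 305.0 = 138.5·ln 47.34 − 305.0 = 138.5·3.8574 − 305.0 = 229.244.
Rounded: 229.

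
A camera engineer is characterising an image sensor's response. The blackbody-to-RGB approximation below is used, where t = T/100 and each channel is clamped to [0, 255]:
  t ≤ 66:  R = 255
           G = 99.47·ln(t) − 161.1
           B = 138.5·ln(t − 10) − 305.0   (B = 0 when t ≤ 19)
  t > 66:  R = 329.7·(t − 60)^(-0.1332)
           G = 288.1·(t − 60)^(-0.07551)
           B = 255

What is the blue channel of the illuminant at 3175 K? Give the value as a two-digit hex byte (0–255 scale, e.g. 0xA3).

0x7A

t = 3175/100 = 31.75; the t ≤ 66 branch applies.
B = 138.5·ln(31.75 − 10) − 305.0 = 138.5·ln 21.75 − 305.0 = 138.5·3.0796 − 305.0 = 121.527.
Rounded: 122; in hex, 0x7A.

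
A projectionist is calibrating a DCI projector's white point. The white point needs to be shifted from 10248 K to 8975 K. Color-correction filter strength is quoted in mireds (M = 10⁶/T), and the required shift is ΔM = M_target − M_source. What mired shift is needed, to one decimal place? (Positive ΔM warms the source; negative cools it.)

M_source = 10⁶/10248 = 97.580; M_target = 10⁶/8975 = 111.421.
ΔM = 111.421 − 97.580 = 13.841 → +13.8 mireds, a warming shift.

+13.8 mireds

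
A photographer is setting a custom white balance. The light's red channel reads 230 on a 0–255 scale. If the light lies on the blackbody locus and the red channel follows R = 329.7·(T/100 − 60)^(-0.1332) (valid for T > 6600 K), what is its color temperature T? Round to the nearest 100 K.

7500 K

(t − 60)^(-0.1332) = 230/329.7 = 0.69760.
t − 60 = 0.69760^(1/-0.1332) = 0.69760^(-7.508) = 14.932, so t = 74.932.
T = 100·t = 7493 K → 7500 K to the nearest 100 K.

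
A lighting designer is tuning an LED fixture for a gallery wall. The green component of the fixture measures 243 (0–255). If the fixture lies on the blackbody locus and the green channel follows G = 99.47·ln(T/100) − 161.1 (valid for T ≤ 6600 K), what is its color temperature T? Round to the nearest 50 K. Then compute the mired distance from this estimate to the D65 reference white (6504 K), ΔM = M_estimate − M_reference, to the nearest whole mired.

+19 mireds

ln t = (243 + 161.1) / 99.47 = 4.0625.
t = e^4.0625 = 58.121.
T = 100·t = 5812 K → 5800 K to the nearest 50 K.
M_estimate = 10⁶/5800 = 172.41; M_reference = 10⁶/6504 = 153.75.
ΔM = 172.41 − 153.75 = 18.66 → +19 mireds.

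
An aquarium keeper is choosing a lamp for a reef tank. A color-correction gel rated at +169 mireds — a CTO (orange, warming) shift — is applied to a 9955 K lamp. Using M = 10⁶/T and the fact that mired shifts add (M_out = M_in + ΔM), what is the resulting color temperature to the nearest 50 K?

3700 K

M_in = 10⁶/9955 = 100.45 mireds.
M_out = 100.45 + (+169) = 269.45 mireds.
T_out = 10⁶/269.45 = 3711.2 K → 3700 K.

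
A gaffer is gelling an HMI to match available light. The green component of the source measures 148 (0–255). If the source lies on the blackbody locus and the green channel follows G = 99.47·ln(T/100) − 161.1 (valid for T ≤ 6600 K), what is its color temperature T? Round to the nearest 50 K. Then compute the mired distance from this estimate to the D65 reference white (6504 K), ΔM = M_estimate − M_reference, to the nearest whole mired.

+291 mireds

ln t = (148 + 161.1) / 99.47 = 3.1075.
t = e^3.1075 = 22.364.
T = 100·t = 2236 K → 2250 K to the nearest 50 K.
M_estimate = 10⁶/2250 = 444.44; M_reference = 10⁶/6504 = 153.75.
ΔM = 444.44 − 153.75 = 290.69 → +291 mireds.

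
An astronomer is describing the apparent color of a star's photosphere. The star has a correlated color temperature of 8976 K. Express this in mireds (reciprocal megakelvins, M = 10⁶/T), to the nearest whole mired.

M = 10⁶ / 8976 = 111.408 → 111 mireds.

111 mireds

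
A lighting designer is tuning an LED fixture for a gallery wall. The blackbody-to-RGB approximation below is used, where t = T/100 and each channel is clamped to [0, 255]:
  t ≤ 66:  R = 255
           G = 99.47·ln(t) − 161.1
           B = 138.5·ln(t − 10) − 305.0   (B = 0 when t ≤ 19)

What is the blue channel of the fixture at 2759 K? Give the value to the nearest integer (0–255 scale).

t = 2759/100 = 27.59; the t ≤ 66 branch applies.
B = 138.5·ln(27.59 − 10) − 305.0 = 138.5·ln 17.59 − 305.0 = 138.5·2.8673 − 305.0 = 92.125.
Rounded: 92.

92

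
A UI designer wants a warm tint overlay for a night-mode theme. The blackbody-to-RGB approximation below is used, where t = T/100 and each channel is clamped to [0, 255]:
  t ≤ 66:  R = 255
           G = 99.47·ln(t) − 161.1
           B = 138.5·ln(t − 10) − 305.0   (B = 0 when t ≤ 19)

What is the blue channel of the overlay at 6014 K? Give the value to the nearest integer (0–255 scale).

237

t = 6014/100 = 60.14; the t ≤ 66 branch applies.
B = 138.5·ln(60.14 − 10) − 305.0 = 138.5·ln 50.14 − 305.0 = 138.5·3.9148 − 305.0 = 237.202.
Rounded: 237.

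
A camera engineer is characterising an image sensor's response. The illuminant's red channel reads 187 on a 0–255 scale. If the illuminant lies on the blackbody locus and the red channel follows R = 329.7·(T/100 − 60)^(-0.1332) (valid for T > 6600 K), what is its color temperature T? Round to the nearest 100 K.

13100 K

(t − 60)^(-0.1332) = 187/329.7 = 0.56718.
t − 60 = 0.56718^(1/-0.1332) = 0.56718^(-7.508) = 70.620, so t = 130.620.
T = 100·t = 13062 K → 13100 K to the nearest 100 K.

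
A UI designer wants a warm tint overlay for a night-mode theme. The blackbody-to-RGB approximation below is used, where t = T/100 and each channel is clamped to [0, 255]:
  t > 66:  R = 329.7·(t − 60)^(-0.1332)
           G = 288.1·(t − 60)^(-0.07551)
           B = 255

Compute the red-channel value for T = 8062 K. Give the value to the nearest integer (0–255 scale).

220

t = 8062/100 = 80.62; the t > 66 branch applies.
R = 329.7·(80.62 − 60)^(-0.1332) = 329.7·20.62^(-0.1332) = 329.7·0.66825 = 220.321.
Rounded: 220.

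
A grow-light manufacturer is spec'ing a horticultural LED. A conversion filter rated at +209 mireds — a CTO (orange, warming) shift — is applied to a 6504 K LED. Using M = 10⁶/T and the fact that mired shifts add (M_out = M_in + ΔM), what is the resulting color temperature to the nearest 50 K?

2750 K

M_in = 10⁶/6504 = 153.75 mireds.
M_out = 153.75 + (+209) = 362.75 mireds.
T_out = 10⁶/362.75 = 2756.7 K → 2750 K.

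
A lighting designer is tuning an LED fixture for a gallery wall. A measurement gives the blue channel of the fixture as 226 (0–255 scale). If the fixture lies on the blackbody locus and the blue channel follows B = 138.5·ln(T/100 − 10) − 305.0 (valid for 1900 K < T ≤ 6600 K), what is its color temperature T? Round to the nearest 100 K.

ln(t − 10) = (226 + 305.0) / 138.5 = 3.8339.
t − 10 = e^3.8339 = 46.244, so t = 56.244.
T = 100·t = 5624 K → 5600 K to the nearest 100 K.

5600 K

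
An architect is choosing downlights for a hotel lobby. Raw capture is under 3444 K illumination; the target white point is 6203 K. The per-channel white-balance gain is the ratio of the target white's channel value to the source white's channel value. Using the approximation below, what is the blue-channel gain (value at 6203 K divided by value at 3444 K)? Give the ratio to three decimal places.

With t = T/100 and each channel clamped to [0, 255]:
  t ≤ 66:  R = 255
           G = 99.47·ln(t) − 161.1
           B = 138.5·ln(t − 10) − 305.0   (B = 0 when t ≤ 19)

1.760

At 3444 K (t = 34.44):
  B = 138.5·ln(34.44 − 10) − 305.0 = 138.5·ln 24.44 − 305.0 = 138.5·3.1962 − 305.0 = 137.677.
At 6203 K (t = 62.03):
  B = 138.5·ln(62.03 − 10) − 305.0 = 138.5·ln 52.03 − 305.0 = 138.5·3.9518 − 305.0 = 242.327.
Gain = 242.327 / 137.677 = 1.7601 → 1.760.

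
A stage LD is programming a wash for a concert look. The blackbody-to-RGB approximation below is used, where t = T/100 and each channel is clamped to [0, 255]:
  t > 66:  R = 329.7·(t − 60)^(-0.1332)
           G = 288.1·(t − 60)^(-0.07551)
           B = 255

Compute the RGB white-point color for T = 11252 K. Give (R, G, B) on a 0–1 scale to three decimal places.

t = 11252/100 = 112.52; the t > 66 branch applies.
R = 329.7·(112.52 − 60)^(-0.1332) = 329.7·52.52^(-0.1332) = 329.7·0.59000 = 194.523.
G = 288.1·(112.52 − 60)^(-0.07551) = 288.1·52.52^(-0.07551) = 288.1·0.74148 = 213.620.
B = 255 by definition for t > 66.
Dividing each by 255: (0.7628, 0.8377, 1.0000) → (0.763, 0.838, 1.000).

(0.763, 0.838, 1.000)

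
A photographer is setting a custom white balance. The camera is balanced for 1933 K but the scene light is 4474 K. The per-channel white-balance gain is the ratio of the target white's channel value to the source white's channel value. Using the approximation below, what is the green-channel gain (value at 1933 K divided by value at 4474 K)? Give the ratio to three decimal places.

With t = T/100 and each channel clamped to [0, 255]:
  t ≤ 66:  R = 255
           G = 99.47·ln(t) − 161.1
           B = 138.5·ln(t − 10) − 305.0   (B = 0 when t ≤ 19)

At 4474 K (t = 44.74):
  G = 99.47·ln 44.74 − 161.1 = 99.47·3.8009 − 161.1 = 216.972.
At 1933 K (t = 19.33):
  G = 99.47·ln 19.33 − 161.1 = 99.47·2.9617 − 161.1 = 133.496.
Gain = 133.496 / 216.972 = 0.6153 → 0.615.

0.615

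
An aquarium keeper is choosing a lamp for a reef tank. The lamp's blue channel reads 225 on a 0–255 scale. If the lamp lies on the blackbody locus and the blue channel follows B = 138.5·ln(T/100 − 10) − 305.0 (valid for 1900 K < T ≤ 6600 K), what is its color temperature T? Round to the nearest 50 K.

5600 K

ln(t − 10) = (225 + 305.0) / 138.5 = 3.8267.
t − 10 = e^3.8267 = 45.911, so t = 55.911.
T = 100·t = 5591 K → 5600 K to the nearest 50 K.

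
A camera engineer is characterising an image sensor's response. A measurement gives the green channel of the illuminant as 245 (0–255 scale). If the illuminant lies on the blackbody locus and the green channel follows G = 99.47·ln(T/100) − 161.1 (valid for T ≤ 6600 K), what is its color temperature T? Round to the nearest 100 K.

ln t = (245 + 161.1) / 99.47 = 4.0826.
t = e^4.0826 = 59.302.
T = 100·t = 5930 K → 5900 K to the nearest 100 K.

5900 K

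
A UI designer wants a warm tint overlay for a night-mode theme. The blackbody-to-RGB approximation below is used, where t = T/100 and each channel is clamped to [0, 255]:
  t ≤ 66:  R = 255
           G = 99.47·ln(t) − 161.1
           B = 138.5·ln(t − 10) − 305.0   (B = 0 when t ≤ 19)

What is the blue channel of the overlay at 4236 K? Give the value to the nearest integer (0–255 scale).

177

t = 4236/100 = 42.36; the t ≤ 66 branch applies.
B = 138.5·ln(42.36 − 10) − 305.0 = 138.5·ln 32.36 − 305.0 = 138.5·3.4769 − 305.0 = 176.554.
Rounded: 177.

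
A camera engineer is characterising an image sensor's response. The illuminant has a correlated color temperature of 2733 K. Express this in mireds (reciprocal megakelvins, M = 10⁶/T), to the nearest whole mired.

M = 10⁶ / 2733 = 365.898 → 366 mireds.

366 mireds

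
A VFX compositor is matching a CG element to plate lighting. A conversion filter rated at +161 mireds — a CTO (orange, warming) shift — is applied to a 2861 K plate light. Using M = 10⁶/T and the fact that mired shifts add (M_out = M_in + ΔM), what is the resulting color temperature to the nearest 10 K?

M_in = 10⁶/2861 = 349.53 mireds.
M_out = 349.53 + (+161) = 510.53 mireds.
T_out = 10⁶/510.53 = 1958.8 K → 1960 K.

1960 K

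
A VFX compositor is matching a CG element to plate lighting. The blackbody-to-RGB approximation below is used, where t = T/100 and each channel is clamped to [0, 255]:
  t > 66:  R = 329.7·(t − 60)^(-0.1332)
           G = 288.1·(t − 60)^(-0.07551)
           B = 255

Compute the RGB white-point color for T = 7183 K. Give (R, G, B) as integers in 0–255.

(237, 239, 255)

t = 7183/100 = 71.83; the t > 66 branch applies.
R = 329.7·(71.83 − 60)^(-0.1332) = 329.7·11.83^(-0.1332) = 329.7·0.71958 = 237.245.
G = 288.1·(71.83 − 60)^(-0.07551) = 288.1·11.83^(-0.07551) = 288.1·0.82981 = 239.068.
B = 255 by definition for t > 66.
Rounded: (237, 239, 255).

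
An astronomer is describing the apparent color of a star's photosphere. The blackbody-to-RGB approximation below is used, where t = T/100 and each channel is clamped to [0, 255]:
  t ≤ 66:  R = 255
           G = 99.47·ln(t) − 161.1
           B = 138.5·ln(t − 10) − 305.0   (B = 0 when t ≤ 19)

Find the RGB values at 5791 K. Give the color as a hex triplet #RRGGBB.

t = 5791/100 = 57.91; the t ≤ 66 branch applies.
R = 255 by definition for t ≤ 66.
G = 99.47·ln 57.91 − 161.1 = 99.47·4.0589 − 161.1 = 242.638.
B = 138.5·ln(57.91 − 10) − 305.0 = 138.5·ln 47.91 − 305.0 = 138.5·3.8693 − 305.0 = 230.901.
Rounded: (255, 243, 231).
In hex: #FFF3E7.

#FFF3E7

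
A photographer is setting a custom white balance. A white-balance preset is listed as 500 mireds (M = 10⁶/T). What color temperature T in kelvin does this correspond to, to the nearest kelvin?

2000 K

T = 10⁶ / 500 = 2000.00 K → 2000 K.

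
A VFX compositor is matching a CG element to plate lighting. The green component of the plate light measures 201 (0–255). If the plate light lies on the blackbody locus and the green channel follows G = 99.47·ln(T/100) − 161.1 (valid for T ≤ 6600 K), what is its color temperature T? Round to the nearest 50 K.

ln t = (201 + 161.1) / 99.47 = 3.6403.
t = e^3.6403 = 38.103.
T = 100·t = 3810 K → 3800 K to the nearest 50 K.

3800 K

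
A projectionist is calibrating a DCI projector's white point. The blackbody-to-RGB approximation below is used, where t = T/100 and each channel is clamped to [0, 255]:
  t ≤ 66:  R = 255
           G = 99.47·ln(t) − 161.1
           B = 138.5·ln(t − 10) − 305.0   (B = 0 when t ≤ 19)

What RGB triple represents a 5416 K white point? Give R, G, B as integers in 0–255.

R=255, G=236, B=220

t = 5416/100 = 54.16; the t ≤ 66 branch applies.
R = 255 by definition for t ≤ 66.
G = 99.47·ln 54.16 − 161.1 = 99.47·3.9919 − 161.1 = 235.979.
B = 138.5·ln(54.16 − 10) − 305.0 = 138.5·ln 44.16 − 305.0 = 138.5·3.7878 − 305.0 = 219.613.
Rounded: (255, 236, 220).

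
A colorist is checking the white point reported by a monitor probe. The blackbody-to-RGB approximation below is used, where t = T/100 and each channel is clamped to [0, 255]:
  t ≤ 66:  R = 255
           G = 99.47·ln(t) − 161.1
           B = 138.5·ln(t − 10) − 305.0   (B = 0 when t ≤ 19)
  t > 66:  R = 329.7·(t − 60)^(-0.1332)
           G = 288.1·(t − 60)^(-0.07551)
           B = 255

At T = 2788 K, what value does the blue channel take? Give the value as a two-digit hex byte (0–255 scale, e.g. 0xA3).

0x5E

t = 2788/100 = 27.88; the t ≤ 66 branch applies.
B = 138.5·ln(27.88 − 10) − 305.0 = 138.5·ln 17.88 − 305.0 = 138.5·2.8837 − 305.0 = 94.390.
Rounded: 94; in hex, 0x5E.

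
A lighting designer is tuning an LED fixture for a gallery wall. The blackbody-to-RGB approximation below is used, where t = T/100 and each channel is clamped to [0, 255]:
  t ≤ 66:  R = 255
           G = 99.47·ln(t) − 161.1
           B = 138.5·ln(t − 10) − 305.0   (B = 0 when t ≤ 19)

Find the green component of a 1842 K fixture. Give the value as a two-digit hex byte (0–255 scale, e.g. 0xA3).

0x81

t = 1842/100 = 18.42; the t ≤ 66 branch applies.
G = 99.47·ln 18.42 − 161.1 = 99.47·2.9134 − 161.1 = 128.700.
Rounded: 129; in hex, 0x81.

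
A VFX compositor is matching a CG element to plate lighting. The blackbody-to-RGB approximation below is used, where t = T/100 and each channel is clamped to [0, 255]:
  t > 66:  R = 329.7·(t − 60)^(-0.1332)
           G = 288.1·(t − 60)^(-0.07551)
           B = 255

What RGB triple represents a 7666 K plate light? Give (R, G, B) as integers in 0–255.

t = 7666/100 = 76.66; the t > 66 branch applies.
R = 329.7·(76.66 − 60)^(-0.1332) = 329.7·16.66^(-0.1332) = 329.7·0.68750 = 226.669.
G = 288.1·(76.66 − 60)^(-0.07551) = 288.1·16.66^(-0.07551) = 288.1·0.80863 = 232.967.
B = 255 by definition for t > 66.
Rounded: (227, 233, 255).

(227, 233, 255)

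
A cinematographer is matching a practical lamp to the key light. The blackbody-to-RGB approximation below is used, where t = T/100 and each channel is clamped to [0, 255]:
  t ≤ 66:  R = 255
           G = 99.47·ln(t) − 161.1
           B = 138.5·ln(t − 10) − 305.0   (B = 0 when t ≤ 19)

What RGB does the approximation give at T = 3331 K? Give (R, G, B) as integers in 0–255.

(255, 188, 131)

t = 3331/100 = 33.31; the t ≤ 66 branch applies.
R = 255 by definition for t ≤ 66.
G = 99.47·ln 33.31 − 161.1 = 99.47·3.5059 − 161.1 = 187.628.
B = 138.5·ln(33.31 − 10) − 305.0 = 138.5·ln 23.31 − 305.0 = 138.5·3.1489 − 305.0 = 131.120.
Rounded: (255, 188, 131).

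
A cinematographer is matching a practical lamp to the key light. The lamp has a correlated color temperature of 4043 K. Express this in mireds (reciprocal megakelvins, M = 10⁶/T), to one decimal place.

247.3 mireds

M = 10⁶ / 4043 = 247.341 → 247.3 mireds.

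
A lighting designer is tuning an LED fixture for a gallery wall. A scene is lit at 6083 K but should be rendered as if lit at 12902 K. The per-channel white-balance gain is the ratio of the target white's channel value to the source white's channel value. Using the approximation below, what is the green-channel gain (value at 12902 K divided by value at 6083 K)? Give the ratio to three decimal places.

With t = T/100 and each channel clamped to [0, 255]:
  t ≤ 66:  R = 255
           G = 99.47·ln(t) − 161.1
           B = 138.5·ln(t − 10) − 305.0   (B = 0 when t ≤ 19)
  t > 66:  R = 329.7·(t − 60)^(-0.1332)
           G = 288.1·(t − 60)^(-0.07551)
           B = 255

0.845

At 6083 K (t = 60.83):
  G = 99.47·ln 60.83 − 161.1 = 99.47·4.1081 − 161.1 = 247.531.
At 12902 K (t = 129.02):
  G = 288.1·(129.02 − 60)^(-0.07551) = 288.1·69.02^(-0.07551) = 288.1·0.72634 = 209.258.
Gain = 209.258 / 247.531 = 0.8454 → 0.845.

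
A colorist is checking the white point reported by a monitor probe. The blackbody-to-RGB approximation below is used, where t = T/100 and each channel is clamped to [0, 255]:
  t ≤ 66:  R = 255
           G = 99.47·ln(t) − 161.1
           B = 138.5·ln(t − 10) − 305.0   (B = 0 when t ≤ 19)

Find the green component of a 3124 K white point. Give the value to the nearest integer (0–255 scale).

181

t = 3124/100 = 31.24; the t ≤ 66 branch applies.
G = 99.47·ln 31.24 − 161.1 = 99.47·3.4417 − 161.1 = 181.246.
Rounded: 181.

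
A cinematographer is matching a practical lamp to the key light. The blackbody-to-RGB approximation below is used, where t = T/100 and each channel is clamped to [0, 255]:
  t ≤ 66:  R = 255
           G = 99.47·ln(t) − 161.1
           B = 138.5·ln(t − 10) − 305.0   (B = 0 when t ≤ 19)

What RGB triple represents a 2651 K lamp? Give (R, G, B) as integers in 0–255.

(255, 165, 83)

t = 2651/100 = 26.51; the t ≤ 66 branch applies.
R = 255 by definition for t ≤ 66.
G = 99.47·ln 26.51 − 161.1 = 99.47·3.2775 − 161.1 = 164.915.
B = 138.5·ln(26.51 − 10) − 305.0 = 138.5·ln 16.51 − 305.0 = 138.5·2.8040 − 305.0 = 83.349.
Rounded: (255, 165, 83).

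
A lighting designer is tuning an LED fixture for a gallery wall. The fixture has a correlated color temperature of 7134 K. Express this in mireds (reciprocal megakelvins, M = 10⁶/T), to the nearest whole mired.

M = 10⁶ / 7134 = 140.174 → 140 mireds.

140 mireds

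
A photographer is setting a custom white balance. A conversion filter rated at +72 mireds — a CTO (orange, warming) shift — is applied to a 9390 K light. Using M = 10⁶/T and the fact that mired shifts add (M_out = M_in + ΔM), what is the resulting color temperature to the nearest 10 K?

M_in = 10⁶/9390 = 106.50 mireds.
M_out = 106.50 + (+72) = 178.50 mireds.
T_out = 10⁶/178.50 = 5602.4 K → 5600 K.

5600 K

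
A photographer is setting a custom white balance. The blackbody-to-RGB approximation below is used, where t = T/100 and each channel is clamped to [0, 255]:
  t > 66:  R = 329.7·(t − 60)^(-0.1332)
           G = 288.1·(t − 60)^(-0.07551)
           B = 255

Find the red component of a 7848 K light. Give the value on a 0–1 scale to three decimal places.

0.877

t = 7848/100 = 78.48; the t > 66 branch applies.
R = 329.7·(78.48 − 60)^(-0.1332) = 329.7·18.48^(-0.1332) = 329.7·0.67807 = 223.560.
On a 0–1 scale: 223.560/255 = 0.8767 → 0.877.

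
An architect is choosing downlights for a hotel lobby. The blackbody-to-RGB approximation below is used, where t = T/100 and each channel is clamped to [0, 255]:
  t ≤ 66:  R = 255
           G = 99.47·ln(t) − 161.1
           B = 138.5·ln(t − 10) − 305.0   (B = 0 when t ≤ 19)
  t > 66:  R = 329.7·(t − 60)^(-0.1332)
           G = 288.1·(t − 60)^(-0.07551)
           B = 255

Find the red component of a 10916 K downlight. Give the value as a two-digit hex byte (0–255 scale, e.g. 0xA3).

t = 10916/100 = 109.16; the t > 66 branch applies.
R = 329.7·(109.16 − 60)^(-0.1332) = 329.7·49.16^(-0.1332) = 329.7·0.59522 = 196.244.
Rounded: 196; in hex, 0xC4.

0xC4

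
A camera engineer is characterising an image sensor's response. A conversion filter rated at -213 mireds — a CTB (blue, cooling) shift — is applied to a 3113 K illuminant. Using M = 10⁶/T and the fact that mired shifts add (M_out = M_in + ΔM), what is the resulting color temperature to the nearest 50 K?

9250 K

M_in = 10⁶/3113 = 321.23 mireds.
M_out = 321.23 + (-213) = 108.23 mireds.
T_out = 10⁶/108.23 = 9239.3 K → 9250 K.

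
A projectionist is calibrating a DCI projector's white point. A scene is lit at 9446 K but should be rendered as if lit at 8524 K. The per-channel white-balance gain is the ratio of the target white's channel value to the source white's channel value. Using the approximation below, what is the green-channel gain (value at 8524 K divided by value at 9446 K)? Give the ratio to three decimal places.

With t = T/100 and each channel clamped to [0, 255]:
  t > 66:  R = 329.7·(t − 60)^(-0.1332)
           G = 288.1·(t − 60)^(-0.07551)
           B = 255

1.024

At 9446 K (t = 94.46):
  G = 288.1·(94.46 − 60)^(-0.07551) = 288.1·34.46^(-0.07551) = 288.1·0.76545 = 220.526.
At 8524 K (t = 85.24):
  G = 288.1·(85.24 − 60)^(-0.07551) = 288.1·25.24^(-0.07551) = 288.1·0.78366 = 225.773.
Gain = 225.773 / 220.526 = 1.0238 → 1.024.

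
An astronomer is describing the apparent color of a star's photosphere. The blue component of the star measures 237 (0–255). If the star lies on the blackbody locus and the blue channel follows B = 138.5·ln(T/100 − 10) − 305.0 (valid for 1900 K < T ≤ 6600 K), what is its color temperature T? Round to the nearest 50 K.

6000 K

ln(t − 10) = (237 + 305.0) / 138.5 = 3.9134.
t − 10 = e^3.9134 = 50.067, so t = 60.067.
T = 100·t = 6007 K → 6000 K to the nearest 50 K.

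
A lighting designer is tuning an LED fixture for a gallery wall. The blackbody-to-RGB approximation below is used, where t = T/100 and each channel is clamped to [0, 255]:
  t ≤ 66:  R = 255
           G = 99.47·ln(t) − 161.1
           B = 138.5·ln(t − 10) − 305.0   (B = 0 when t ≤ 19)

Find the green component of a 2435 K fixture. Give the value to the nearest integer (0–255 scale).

t = 2435/100 = 24.35; the t ≤ 66 branch applies.
G = 99.47·ln 24.35 − 161.1 = 99.47·3.1925 − 161.1 = 156.461.
Rounded: 156.

156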